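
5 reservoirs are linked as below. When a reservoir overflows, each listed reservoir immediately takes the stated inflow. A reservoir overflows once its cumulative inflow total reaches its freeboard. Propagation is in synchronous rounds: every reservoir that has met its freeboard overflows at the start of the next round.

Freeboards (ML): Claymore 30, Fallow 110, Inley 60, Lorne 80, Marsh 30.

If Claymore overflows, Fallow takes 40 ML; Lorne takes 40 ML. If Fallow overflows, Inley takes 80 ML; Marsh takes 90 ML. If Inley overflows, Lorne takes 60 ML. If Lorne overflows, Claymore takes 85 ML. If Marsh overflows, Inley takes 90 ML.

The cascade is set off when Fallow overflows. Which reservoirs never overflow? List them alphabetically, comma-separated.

Claymore, Lorne

Round 1 — Fallow overflows (initial).
  Inley: +80 → 80 ≥ 60
  Marsh: +90 → 90 ≥ 30
Round 2 — Inley, Marsh overflow.
  Lorne: +60 → 60 < 80
No further overflows.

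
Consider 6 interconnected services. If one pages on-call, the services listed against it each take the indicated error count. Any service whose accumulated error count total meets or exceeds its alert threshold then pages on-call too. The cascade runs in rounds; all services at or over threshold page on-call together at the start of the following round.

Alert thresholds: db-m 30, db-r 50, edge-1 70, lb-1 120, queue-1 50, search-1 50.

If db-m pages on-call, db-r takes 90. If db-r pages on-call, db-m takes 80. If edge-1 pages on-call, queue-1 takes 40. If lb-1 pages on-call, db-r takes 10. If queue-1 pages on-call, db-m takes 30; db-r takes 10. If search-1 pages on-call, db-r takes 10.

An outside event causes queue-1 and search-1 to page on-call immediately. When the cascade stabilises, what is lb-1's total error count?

Round 1 — queue-1, search-1 page on-call (initial).
  db-m: +30 → 30 ≥ 30
  db-r: +10+10 → 20 < 50
Round 2 — db-m pages on-call.
  db-r: +90 → 110 ≥ 50
Round 3 — db-r pages on-call.
No further pages.

0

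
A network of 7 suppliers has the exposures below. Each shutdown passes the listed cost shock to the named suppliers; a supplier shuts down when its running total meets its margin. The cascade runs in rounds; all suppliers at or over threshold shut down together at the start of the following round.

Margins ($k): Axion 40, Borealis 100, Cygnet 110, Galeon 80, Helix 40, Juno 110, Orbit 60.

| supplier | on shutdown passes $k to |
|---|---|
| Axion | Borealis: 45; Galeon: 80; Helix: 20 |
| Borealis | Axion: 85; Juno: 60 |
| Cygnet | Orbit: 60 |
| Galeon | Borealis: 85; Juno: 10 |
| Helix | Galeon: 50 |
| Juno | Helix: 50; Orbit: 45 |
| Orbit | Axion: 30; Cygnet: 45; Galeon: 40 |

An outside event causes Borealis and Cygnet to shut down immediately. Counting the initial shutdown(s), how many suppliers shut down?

Round 1 — Borealis, Cygnet shut down (initial).
  Axion: +85 → 85 ≥ 40
  Juno: +60 → 60 < 110
  Orbit: +60 → 60 ≥ 60
Round 2 — Axion, Orbit shut down.
  Galeon: +80+40 → 120 ≥ 80
  Helix: +20 → 20 < 40
Round 3 — Galeon shuts down.
  Juno: +10 → 70 < 110
No further shutdowns.

5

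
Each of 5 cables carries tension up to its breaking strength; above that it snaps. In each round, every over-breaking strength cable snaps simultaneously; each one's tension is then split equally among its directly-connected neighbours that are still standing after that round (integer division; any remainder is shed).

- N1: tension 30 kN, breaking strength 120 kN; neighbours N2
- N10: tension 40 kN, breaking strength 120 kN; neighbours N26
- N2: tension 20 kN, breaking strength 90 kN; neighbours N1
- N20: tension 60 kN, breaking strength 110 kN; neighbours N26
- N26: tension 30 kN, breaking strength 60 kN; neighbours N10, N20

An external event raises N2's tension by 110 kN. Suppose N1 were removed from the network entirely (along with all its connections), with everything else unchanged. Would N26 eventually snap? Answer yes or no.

With N1 removed:
Round 1 — N2 at 130 > 90. N2 snaps.
  N2 sheds 130 kN: no online neighbours, lost.
No further breaks.

no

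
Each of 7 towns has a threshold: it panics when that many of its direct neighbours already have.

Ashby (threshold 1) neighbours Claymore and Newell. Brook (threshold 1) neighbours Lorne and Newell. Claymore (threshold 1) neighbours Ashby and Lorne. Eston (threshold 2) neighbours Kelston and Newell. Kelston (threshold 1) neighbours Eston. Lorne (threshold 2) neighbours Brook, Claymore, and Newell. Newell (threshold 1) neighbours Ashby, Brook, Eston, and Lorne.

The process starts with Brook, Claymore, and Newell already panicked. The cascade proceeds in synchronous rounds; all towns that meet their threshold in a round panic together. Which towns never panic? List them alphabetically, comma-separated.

Round 1 — Brook, Claymore, Newell panic (initial).
Round 2 — checking thresholds:
  Ashby: 2 of 2 neighbours ≥ 1, panics.
  Eston: 1 of 2 neighbours < 2, holds.
  Lorne: 3 of 3 neighbours ≥ 2, panics.
Round 3 — no new panics; cascade stops.

Eston, Kelston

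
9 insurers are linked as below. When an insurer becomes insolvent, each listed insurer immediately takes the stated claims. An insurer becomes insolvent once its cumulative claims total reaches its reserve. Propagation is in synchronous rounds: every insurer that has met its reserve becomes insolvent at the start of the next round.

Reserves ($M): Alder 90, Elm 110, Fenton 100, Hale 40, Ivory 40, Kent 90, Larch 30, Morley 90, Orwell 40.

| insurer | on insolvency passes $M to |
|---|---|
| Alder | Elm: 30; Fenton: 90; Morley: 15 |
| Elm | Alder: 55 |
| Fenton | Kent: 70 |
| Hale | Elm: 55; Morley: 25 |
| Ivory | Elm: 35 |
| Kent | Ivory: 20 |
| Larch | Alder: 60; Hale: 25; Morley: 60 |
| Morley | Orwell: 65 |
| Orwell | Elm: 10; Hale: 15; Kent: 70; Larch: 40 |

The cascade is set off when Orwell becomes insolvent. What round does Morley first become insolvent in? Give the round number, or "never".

never

Round 1 — Orwell becomes insolvent (initial).
  Elm: +10 → 10 < 110
  Hale: +15 → 15 < 40
  Kent: +70 → 70 < 90
  Larch: +40 → 40 ≥ 30
Round 2 — Larch becomes insolvent.
  Alder: +60 → 60 < 90
  Hale: +25 → 40 ≥ 40
  Morley: +60 → 60 < 90
Round 3 — Hale becomes insolvent.
  Elm: +55 → 65 < 110
  Morley: +25 → 85 < 90
No further insolvencies.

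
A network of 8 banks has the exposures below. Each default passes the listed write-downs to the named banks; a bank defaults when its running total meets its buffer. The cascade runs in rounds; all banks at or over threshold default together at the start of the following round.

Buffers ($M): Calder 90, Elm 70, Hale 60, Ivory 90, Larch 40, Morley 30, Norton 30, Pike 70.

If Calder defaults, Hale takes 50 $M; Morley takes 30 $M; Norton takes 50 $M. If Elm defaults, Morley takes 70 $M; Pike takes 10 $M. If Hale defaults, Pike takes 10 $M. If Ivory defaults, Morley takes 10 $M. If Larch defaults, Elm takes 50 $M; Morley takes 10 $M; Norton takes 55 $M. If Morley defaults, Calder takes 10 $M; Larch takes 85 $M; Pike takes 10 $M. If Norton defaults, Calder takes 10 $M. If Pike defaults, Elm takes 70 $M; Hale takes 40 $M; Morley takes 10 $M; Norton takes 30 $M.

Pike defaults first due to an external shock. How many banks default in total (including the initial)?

Round 1 — Pike defaults (initial).
  Elm: +70 → 70 ≥ 70
  Hale: +40 → 40 < 60
  Morley: +10 → 10 < 30
  Norton: +30 → 30 ≥ 30
Round 2 — Elm, Norton default.
  Calder: +10 → 10 < 90
  Morley: +70 → 80 ≥ 30
Round 3 — Morley defaults.
  Calder: +10 → 20 < 90
  Larch: +85 → 85 ≥ 40
Round 4 — Larch defaults.
No further defaults.

5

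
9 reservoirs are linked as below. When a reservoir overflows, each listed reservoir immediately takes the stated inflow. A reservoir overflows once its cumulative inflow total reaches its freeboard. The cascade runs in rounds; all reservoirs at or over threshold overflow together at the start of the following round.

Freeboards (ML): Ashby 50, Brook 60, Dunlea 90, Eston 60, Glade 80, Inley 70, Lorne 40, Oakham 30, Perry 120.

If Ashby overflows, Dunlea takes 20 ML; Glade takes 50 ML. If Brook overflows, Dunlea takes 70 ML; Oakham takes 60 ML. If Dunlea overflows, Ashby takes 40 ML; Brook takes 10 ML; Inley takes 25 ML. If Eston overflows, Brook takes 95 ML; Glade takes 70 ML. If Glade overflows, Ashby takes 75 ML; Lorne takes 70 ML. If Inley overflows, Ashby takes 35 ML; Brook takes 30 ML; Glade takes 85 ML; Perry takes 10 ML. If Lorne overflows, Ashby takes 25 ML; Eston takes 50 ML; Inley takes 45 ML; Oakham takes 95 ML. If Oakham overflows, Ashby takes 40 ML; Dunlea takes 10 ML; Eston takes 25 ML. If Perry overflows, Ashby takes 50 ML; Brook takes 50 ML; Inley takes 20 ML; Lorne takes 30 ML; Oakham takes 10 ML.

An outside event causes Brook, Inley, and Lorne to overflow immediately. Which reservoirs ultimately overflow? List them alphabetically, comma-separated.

Round 1 — Brook, Inley, Lorne overflow (initial).
  Ashby: +35+25 → 60 ≥ 50
  Dunlea: +70 → 70 < 90
  Eston: +50 → 50 < 60
  Glade: +85 → 85 ≥ 80
  Oakham: +60+95 → 155 ≥ 30
  Perry: +10 → 10 < 120
Round 2 — Ashby, Glade, Oakham overflow.
  Dunlea: +20+10 → 100 ≥ 90
  Eston: +25 → 75 ≥ 60
Round 3 — Dunlea, Eston overflow.
No further overflows.

Ashby, Brook, Dunlea, Eston, Glade, Inley, Lorne, Oakham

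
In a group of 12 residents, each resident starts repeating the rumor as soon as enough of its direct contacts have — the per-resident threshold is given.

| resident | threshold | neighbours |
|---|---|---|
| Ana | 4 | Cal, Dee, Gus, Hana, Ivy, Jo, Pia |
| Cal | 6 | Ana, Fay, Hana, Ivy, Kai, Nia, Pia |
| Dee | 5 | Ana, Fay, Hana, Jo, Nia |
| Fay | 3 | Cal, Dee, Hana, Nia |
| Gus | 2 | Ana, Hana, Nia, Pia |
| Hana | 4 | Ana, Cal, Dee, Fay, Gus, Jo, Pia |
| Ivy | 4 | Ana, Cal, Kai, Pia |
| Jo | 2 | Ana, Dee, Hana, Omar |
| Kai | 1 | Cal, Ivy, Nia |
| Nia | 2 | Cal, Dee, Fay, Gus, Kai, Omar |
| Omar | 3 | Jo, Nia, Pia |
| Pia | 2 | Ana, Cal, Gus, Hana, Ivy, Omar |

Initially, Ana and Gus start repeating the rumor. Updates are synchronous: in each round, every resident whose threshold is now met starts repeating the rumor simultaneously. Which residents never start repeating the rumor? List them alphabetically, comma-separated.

Cal, Dee, Fay, Hana, Ivy, Jo, Kai, Nia, Omar

Round 1 — Ana, Gus start repeating the rumor (initial).
Round 2 — checking thresholds:
  Cal: 1 of 7 neighbours < 6, not yet.
  Dee: 1 of 5 neighbours < 5, not yet.
  Hana: 2 of 7 neighbours < 4, not yet.
  Ivy: 1 of 4 neighbours < 4, not yet.
  Jo: 1 of 4 neighbours < 2, not yet.
  Nia: 1 of 6 neighbours < 2, not yet.
  Pia: 2 of 6 neighbours ≥ 2, starts repeating the rumor.
Round 3 — no new spreads; cascade stops.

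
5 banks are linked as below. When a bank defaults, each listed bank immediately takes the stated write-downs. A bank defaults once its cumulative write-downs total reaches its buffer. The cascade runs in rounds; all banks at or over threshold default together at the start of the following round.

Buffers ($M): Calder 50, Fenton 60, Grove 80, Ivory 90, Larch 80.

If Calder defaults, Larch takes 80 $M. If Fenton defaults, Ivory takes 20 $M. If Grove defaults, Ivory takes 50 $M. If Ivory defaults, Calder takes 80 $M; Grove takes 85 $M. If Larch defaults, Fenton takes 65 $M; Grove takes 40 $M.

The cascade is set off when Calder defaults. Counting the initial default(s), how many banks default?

3

Round 1 — Calder defaults (initial).
  Larch: +80 → 80 ≥ 80
Round 2 — Larch defaults.
  Fenton: +65 → 65 ≥ 60
  Grove: +40 → 40 < 80
Round 3 — Fenton defaults.
  Ivory: +20 → 20 < 90
No further defaults.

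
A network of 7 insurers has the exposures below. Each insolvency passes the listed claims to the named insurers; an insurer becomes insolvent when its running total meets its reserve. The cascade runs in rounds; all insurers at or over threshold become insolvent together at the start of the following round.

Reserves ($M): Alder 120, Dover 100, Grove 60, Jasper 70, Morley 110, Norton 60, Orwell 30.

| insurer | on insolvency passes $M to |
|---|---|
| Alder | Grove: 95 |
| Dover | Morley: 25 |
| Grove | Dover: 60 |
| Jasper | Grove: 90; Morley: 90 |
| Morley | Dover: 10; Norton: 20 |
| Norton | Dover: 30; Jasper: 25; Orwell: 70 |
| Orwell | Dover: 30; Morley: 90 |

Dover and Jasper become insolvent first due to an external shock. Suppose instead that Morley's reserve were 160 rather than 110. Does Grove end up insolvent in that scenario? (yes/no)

With Morley's reserve at 160:
Round 1 — Dover, Jasper become insolvent (initial).
  Grove: +90 → 90 ≥ 60
  Morley: +25+90 → 115 < 160
Round 2 — Grove becomes insolvent.
No further insolvencies.

yes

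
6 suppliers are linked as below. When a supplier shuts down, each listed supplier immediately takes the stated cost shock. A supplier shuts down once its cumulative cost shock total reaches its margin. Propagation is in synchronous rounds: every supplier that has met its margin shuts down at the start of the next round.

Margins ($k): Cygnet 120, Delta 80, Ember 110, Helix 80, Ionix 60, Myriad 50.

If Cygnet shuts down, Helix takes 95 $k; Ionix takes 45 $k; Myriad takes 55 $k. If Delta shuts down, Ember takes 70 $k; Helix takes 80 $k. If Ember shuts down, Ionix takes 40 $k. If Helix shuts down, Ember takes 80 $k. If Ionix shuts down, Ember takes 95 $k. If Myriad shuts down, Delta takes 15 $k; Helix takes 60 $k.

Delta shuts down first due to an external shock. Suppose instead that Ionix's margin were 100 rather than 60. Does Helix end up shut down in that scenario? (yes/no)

With Ionix's margin at 100:
Round 1 — Delta shuts down (initial).
  Ember: +70 → 70 < 110
  Helix: +80 → 80 ≥ 80
Round 2 — Helix shuts down.
  Ember: +80 → 150 ≥ 110
Round 3 — Ember shuts down.
  Ionix: +40 → 40 < 100
No further shutdowns.

yes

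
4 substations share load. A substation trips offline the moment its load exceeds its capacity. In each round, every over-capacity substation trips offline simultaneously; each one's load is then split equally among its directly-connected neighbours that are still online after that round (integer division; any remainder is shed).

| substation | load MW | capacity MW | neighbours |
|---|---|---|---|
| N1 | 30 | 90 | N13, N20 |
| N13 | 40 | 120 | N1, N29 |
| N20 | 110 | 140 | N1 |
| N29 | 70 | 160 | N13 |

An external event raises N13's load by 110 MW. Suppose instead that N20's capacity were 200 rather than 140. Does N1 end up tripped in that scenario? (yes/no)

With N20's capacity at 200:
Round 1 — N13 at 150 > 120. N13 trips offline.
  N13 sheds 150 MW to N1, N29: 75 each.
    N1: 30+75 = 105 > 90
    N29: 70+75 = 145 ≤ 160
Round 2 — N1 trips offline.
  N1 sheds 105 MW to N20: 105 each.
    N20: 110+105 = 215 > 200
Round 3 — N20 trips offline.
  N20 sheds 215 MW: no online neighbours, lost.
No further trips.

yes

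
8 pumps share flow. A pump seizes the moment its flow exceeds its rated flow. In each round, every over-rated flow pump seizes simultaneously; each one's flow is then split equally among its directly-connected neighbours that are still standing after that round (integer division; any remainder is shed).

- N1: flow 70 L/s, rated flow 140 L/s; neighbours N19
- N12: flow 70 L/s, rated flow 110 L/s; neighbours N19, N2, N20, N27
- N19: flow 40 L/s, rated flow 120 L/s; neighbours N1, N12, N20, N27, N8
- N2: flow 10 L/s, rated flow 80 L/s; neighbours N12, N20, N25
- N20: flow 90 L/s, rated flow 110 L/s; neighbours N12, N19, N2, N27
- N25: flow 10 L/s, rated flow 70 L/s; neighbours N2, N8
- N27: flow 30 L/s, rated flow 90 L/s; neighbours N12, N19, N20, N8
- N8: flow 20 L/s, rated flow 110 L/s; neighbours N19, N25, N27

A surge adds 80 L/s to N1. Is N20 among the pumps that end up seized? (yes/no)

Round 1 — N1 at 150 > 140. N1 seizes.
  N1 sheds 150 L/s to N19: 150 each.
    N19: 40+150 = 190 > 120
Round 2 — N19 seizes.
  N19 sheds 190 L/s to N12, N20, N27, N8: 47 each (2 lost).
    N12: 70+47 = 117 > 110
    N20: 90+47 = 137 > 110
    N27: 30+47 = 77 ≤ 90
    N8: 20+47 = 67 ≤ 110
Round 3 — N12, N20 seize.
  N12 sheds 117 L/s to N2, N27: 58 each (1 lost).
    N2: 10+58 = 68 ≤ 80
    N27: 77+58 = 135 > 90
  N20 sheds 137 L/s to N2, N27: 68 each (1 lost).
    N2: 68+68 = 136 > 80
    N27: 135+68 = 203 > 90
Round 4 — N2, N27 seize.
  N2 sheds 136 L/s to N25: 136 each.
    N25: 10+136 = 146 > 70
  N27 sheds 203 L/s to N8: 203 each.
    N8: 67+203 = 270 > 110
Round 5 — N25, N8 seize.
  N25 sheds 146 L/s: no online neighbours, lost.
  N8 sheds 270 L/s: no online neighbours, lost.
No further seizures.

yes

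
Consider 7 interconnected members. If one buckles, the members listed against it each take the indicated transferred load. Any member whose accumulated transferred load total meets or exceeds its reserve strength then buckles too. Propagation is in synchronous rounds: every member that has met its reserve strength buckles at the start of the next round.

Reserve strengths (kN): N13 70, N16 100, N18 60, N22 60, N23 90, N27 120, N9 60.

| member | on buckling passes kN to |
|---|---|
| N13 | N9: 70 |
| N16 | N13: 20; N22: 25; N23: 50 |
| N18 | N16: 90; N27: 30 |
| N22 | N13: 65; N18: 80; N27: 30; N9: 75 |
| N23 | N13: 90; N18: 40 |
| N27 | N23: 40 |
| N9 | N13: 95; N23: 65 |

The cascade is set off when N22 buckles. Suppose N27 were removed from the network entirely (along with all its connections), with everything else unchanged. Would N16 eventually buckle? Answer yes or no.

With N27 removed:
Round 1 — N22 buckles (initial).
  N13: +65 → 65 < 70
  N18: +80 → 80 ≥ 60
  N9: +75 → 75 ≥ 60
Round 2 — N18, N9 buckle.
  N13: +95 → 160 ≥ 70
  N16: +90 → 90 < 100
  N23: +65 → 65 < 90
Round 3 — N13 buckles.
No further bucklings.

no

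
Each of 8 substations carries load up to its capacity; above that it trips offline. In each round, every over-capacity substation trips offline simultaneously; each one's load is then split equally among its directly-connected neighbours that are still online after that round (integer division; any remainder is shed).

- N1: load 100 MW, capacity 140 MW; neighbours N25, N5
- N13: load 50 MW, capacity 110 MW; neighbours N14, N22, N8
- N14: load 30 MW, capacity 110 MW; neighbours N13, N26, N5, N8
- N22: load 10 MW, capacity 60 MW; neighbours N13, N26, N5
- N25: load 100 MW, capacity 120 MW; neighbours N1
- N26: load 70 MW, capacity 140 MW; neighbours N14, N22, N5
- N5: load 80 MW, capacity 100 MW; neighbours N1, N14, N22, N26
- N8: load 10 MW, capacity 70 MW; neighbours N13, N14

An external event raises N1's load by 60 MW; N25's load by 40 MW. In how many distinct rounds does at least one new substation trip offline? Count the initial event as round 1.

Round 1 — N1 at 160 > 140; N25 at 140 > 120. N1, N25 trip offline.
  N1 sheds 160 MW to N5: 160 each.
    N5: 80+160 = 240 > 100
  N25 sheds 140 MW: no online neighbours, lost.
Round 2 — N5 trips offline.
  N5 sheds 240 MW to N14, N22, N26: 80 each.
    N14: 30+80 = 110 ≤ 110
    N22: 10+80 = 90 > 60
    N26: 70+80 = 150 > 140
Round 3 — N22, N26 trip offline.
  N22 sheds 90 MW to N13: 90 each.
    N13: 50+90 = 140 > 110
  N26 sheds 150 MW to N14: 150 each.
    N14: 110+150 = 260 > 110
Round 4 — N13, N14 trip offline.
  N13 sheds 140 MW to N8: 140 each.
    N8: 10+140 = 150 > 70
  N14 sheds 260 MW to N8: 260 each.
    N8: 150+260 = 410 > 70
Round 5 — N8 trips offline.
  N8 sheds 410 MW: no online neighbours, lost.
No further trips.

5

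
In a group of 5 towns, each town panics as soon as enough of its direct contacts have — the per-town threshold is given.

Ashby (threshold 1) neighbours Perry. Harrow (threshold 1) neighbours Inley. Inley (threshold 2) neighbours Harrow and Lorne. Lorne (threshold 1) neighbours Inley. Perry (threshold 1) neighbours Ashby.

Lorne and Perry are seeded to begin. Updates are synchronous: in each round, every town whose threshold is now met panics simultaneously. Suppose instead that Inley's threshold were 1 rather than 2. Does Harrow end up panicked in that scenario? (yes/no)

With Inley's threshold at 1:
Round 1 — Lorne, Perry panic (initial).
Round 2 — checking thresholds:
  Ashby: 1 of 1 neighbours ≥ 1, panics.
  Inley: 1 of 2 neighbours ≥ 1, panics.
Round 3 — checking thresholds:
  Harrow: 1 of 1 neighbours ≥ 1, panics.
Round 4 — no new panics; cascade stops.

yes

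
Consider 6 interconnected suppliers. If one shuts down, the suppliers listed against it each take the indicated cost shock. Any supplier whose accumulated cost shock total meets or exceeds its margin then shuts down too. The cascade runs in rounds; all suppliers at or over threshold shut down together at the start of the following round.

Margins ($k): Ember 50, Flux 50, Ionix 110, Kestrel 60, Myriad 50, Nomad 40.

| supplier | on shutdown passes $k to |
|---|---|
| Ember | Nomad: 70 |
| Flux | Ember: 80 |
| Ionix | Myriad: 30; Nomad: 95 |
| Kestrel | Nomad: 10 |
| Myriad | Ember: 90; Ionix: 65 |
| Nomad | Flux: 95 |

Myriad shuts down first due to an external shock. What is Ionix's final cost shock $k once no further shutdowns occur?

Round 1 — Myriad shuts down (initial).
  Ember: +90 → 90 ≥ 50
  Ionix: +65 → 65 < 110
Round 2 — Ember shuts down.
  Nomad: +70 → 70 ≥ 40
Round 3 — Nomad shuts down.
  Flux: +95 → 95 ≥ 50
Round 4 — Flux shuts down.
No further shutdowns.

65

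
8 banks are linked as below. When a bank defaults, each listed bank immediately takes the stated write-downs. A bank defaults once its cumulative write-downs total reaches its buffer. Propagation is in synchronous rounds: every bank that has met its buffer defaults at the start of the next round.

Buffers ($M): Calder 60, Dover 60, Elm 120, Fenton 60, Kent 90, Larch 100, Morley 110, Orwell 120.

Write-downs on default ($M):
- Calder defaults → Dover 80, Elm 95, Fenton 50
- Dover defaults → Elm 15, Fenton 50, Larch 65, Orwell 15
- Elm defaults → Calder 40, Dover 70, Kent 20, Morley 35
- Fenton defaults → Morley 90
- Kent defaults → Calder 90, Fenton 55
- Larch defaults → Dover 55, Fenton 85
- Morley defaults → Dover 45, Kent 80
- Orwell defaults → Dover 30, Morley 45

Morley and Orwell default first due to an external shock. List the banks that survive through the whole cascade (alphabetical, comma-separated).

Calder, Elm, Fenton, Kent, Larch

Round 1 — Morley, Orwell default (initial).
  Dover: +45+30 → 75 ≥ 60
  Kent: +80 → 80 < 90
Round 2 — Dover defaults.
  Elm: +15 → 15 < 120
  Fenton: +50 → 50 < 60
  Larch: +65 → 65 < 100
No further defaults.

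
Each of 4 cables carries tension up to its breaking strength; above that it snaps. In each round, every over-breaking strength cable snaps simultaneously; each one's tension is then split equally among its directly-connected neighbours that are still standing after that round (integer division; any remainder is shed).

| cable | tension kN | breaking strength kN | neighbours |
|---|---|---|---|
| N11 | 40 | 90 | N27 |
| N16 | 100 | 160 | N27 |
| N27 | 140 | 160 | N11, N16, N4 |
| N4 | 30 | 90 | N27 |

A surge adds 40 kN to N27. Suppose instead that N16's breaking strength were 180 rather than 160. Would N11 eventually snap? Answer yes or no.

yes

With N16's breaking strength at 180:
Round 1 — N27 at 180 > 160. N27 snaps.
  N27 sheds 180 kN to N11, N16, N4: 60 each.
    N11: 40+60 = 100 > 90
    N16: 100+60 = 160 ≤ 180
    N4: 30+60 = 90 ≤ 90
Round 2 — N11 snaps.
  N11 sheds 100 kN: no online neighbours, lost.
No further breaks.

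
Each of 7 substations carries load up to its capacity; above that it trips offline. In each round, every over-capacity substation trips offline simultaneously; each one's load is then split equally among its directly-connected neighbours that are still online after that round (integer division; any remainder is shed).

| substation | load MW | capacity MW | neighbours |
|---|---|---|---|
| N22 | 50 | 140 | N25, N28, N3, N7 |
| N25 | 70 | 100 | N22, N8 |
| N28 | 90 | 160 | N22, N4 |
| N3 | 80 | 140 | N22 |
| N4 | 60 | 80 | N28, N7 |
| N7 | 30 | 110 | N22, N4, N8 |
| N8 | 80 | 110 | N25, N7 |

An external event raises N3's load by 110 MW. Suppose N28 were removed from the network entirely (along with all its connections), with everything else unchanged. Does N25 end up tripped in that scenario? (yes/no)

yes

With N28 removed:
Round 1 — N3 at 190 > 140. N3 trips offline.
  N3 sheds 190 MW to N22: 190 each.
    N22: 50+190 = 240 > 140
Round 2 — N22 trips offline.
  N22 sheds 240 MW to N25, N7: 120 each.
    N25: 70+120 = 190 > 100
    N7: 30+120 = 150 > 110
Round 3 — N25, N7 trip offline.
  N25 sheds 190 MW to N8: 190 each.
    N8: 80+190 = 270 > 110
  N7 sheds 150 MW to N4, N8: 75 each.
    N4: 60+75 = 135 > 80
    N8: 270+75 = 345 > 110
Round 4 — N4, N8 trip offline.
  N4 sheds 135 MW: no online neighbours, lost.
  N8 sheds 345 MW: no online neighbours, lost.
No further trips.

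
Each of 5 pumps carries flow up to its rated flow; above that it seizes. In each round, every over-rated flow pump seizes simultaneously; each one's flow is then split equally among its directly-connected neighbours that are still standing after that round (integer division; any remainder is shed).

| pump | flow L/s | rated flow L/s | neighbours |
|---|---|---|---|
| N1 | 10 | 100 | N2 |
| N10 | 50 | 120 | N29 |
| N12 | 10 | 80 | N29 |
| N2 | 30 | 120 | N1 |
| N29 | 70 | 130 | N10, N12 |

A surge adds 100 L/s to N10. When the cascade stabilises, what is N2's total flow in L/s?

Round 1 — N10 at 150 > 120. N10 seizes.
  N10 sheds 150 L/s to N29: 150 each.
    N29: 70+150 = 220 > 130
Round 2 — N29 seizes.
  N29 sheds 220 L/s to N12: 220 each.
    N12: 10+220 = 230 > 80
Round 3 — N12 seizes.
  N12 sheds 230 L/s: no online neighbours, lost.
No further seizures.

30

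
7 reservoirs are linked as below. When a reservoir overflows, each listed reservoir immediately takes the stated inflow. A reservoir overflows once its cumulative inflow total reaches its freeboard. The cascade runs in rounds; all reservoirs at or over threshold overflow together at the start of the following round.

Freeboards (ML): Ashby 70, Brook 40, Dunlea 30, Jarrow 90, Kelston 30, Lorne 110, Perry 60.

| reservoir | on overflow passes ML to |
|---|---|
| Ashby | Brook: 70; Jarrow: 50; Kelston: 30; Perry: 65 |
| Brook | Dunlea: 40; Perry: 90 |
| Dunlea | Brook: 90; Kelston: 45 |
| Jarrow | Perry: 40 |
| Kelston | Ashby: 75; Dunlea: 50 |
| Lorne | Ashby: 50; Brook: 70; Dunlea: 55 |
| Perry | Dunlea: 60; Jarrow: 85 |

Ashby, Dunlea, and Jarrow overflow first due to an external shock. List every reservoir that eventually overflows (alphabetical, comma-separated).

Round 1 — Ashby, Dunlea, Jarrow overflow (initial).
  Brook: +70+90 → 160 ≥ 40
  Kelston: +30+45 → 75 ≥ 30
  Perry: +65+40 → 105 ≥ 60
Round 2 — Brook, Kelston, Perry overflow.
No further overflows.

Ashby, Brook, Dunlea, Jarrow, Kelston, Perry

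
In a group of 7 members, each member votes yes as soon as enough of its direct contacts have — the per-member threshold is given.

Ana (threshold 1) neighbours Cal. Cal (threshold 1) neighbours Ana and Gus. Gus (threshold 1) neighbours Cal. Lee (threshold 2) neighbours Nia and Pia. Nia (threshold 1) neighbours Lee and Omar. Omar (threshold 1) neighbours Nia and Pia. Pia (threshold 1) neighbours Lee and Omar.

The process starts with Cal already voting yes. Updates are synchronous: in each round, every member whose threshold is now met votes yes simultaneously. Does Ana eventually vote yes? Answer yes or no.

Round 1 — Cal votes yes (initial).
Round 2 — checking thresholds:
  Ana: 1 of 1 neighbours ≥ 1, votes yes.
  Gus: 1 of 1 neighbours ≥ 1, votes yes.
Round 3 — no new yes votes; cascade stops.

yes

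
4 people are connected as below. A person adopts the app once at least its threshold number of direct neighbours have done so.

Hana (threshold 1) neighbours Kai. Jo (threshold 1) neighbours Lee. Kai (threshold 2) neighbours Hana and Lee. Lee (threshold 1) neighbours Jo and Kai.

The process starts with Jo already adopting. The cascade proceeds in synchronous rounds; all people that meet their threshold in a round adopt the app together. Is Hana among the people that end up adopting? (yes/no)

Round 1 — Jo adopts the app (initial).
Round 2 — checking thresholds:
  Lee: 1 of 2 neighbours ≥ 1, adopts the app.
Round 3 — no new adoptions; cascade stops.

no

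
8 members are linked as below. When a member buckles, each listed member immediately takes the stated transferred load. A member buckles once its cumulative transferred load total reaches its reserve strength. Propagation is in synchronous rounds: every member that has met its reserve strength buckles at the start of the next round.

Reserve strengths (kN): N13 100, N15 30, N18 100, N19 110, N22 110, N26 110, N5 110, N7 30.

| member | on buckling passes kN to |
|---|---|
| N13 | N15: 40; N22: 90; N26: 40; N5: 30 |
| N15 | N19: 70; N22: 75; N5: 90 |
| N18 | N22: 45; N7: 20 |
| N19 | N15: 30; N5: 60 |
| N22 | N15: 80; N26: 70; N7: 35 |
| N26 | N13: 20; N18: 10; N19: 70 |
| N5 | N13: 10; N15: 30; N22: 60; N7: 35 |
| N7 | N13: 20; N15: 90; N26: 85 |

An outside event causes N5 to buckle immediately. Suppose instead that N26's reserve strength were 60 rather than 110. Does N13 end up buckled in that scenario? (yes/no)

With N26's reserve strength at 60:
Round 1 — N5 buckles (initial).
  N13: +10 → 10 < 100
  N15: +30 → 30 ≥ 30
  N22: +60 → 60 < 110
  N7: +35 → 35 ≥ 30
Round 2 — N15, N7 buckle.
  N13: +20 → 30 < 100
  N19: +70 → 70 < 110
  N22: +75 → 135 ≥ 110
  N26: +85 → 85 ≥ 60
Round 3 — N22, N26 buckle.
  N13: +20 → 50 < 100
  N18: +10 → 10 < 100
  N19: +70 → 140 ≥ 110
Round 4 — N19 buckles.
No further bucklings.

no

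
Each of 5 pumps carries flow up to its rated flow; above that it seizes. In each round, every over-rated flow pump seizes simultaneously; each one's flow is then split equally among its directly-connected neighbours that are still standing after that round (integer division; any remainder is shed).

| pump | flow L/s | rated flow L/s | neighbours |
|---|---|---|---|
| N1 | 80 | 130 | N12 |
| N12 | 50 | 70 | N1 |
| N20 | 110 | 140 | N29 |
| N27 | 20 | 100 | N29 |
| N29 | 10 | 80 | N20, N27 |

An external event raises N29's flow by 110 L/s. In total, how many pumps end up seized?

2

Round 1 — N29 at 120 > 80. N29 seizes.
  N29 sheds 120 L/s to N20, N27: 60 each.
    N20: 110+60 = 170 > 140
    N27: 20+60 = 80 ≤ 100
Round 2 — N20 seizes.
  N20 sheds 170 L/s: no online neighbours, lost.
No further seizures.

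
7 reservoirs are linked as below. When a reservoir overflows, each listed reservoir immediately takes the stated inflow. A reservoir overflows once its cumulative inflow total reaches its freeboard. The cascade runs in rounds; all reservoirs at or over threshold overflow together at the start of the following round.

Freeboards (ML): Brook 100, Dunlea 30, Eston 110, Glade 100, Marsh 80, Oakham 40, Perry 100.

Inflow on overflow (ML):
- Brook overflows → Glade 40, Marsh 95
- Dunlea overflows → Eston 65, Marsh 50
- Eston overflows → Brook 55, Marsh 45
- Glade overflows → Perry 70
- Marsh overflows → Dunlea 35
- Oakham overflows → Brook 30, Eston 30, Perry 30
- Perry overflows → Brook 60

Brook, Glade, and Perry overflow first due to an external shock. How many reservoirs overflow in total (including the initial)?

5

Round 1 — Brook, Glade, Perry overflow (initial).
  Marsh: +95 → 95 ≥ 80
Round 2 — Marsh overflows.
  Dunlea: +35 → 35 ≥ 30
Round 3 — Dunlea overflows.
  Eston: +65 → 65 < 110
No further overflows.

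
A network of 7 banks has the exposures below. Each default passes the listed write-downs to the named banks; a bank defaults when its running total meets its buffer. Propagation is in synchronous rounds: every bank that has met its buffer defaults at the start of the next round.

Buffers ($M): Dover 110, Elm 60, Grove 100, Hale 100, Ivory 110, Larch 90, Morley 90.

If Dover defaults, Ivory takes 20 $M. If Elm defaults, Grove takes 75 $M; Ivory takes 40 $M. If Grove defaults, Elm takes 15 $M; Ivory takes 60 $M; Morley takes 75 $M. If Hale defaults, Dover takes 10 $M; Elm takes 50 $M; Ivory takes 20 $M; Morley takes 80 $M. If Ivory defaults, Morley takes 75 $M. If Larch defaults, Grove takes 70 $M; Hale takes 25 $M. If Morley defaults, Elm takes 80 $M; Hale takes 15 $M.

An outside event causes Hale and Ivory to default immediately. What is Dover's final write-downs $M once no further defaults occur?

10

Round 1 — Hale, Ivory default (initial).
  Dover: +10 → 10 < 110
  Elm: +50 → 50 < 60
  Morley: +80+75 → 155 ≥ 90
Round 2 — Morley defaults.
  Elm: +80 → 130 ≥ 60
Round 3 — Elm defaults.
  Grove: +75 → 75 < 100
No further defaults.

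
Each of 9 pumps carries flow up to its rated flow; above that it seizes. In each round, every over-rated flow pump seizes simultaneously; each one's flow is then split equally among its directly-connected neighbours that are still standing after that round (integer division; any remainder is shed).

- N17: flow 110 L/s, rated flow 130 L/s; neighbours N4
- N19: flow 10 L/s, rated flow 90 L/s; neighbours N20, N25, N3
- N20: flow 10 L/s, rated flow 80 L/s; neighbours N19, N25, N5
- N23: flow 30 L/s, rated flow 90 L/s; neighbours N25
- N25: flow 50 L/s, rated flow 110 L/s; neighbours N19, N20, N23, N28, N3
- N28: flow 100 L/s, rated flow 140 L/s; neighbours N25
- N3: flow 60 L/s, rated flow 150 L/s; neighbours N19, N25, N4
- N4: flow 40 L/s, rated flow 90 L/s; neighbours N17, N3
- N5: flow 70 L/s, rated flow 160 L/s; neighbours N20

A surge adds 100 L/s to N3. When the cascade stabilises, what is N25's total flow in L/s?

Round 1 — N3 at 160 > 150. N3 seizes.
  N3 sheds 160 L/s to N19, N25, N4: 53 each (1 lost).
    N19: 10+53 = 63 ≤ 90
    N25: 50+53 = 103 ≤ 110
    N4: 40+53 = 93 > 90
Round 2 — N4 seizes.
  N4 sheds 93 L/s to N17: 93 each.
    N17: 110+93 = 203 > 130
Round 3 — N17 seizes.
  N17 sheds 203 L/s: no online neighbours, lost.
No further seizures.

103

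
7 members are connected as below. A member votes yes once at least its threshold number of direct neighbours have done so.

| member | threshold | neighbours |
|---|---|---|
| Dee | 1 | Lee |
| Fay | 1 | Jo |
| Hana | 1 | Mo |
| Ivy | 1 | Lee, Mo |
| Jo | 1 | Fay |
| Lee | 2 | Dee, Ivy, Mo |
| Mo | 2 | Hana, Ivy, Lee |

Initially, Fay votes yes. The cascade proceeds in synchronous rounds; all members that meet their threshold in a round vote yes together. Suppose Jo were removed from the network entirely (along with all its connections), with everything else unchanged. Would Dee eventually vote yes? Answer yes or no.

no

With Jo removed:
Round 1 — Fay votes yes (initial).
Round 2 — no new yes votes; cascade stops.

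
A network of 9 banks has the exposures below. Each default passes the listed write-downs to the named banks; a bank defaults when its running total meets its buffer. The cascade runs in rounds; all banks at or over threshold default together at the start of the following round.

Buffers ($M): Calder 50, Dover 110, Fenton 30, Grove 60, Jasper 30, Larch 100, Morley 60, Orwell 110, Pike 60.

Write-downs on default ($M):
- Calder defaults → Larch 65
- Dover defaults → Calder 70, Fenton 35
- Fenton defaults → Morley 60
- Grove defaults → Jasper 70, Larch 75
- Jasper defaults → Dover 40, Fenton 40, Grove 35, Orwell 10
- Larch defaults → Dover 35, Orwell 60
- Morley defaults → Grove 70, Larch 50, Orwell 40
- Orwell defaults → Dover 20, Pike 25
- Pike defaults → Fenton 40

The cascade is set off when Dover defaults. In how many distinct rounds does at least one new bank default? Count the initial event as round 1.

Round 1 — Dover defaults (initial).
  Calder: +70 → 70 ≥ 50
  Fenton: +35 → 35 ≥ 30
Round 2 — Calder, Fenton default.
  Larch: +65 → 65 < 100
  Morley: +60 → 60 ≥ 60
Round 3 — Morley defaults.
  Grove: +70 → 70 ≥ 60
  Larch: +50 → 115 ≥ 100
  Orwell: +40 → 40 < 110
Round 4 — Grove, Larch default.
  Jasper: +70 → 70 ≥ 30
  Orwell: +60 → 100 < 110
Round 5 — Jasper defaults.
  Orwell: +10 → 110 ≥ 110
Round 6 — Orwell defaults.
  Pike: +25 → 25 < 60
No further defaults.

6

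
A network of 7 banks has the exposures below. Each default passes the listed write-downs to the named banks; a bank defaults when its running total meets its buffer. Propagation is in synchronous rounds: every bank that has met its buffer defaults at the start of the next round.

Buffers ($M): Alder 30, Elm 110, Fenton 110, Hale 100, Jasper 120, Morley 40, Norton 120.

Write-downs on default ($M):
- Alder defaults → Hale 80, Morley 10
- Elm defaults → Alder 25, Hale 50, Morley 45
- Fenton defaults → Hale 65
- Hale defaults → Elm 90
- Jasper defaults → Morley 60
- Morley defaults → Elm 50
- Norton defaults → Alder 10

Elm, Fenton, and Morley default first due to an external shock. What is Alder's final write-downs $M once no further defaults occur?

25

Round 1 — Elm, Fenton, Morley default (initial).
  Alder: +25 → 25 < 30
  Hale: +50+65 → 115 ≥ 100
Round 2 — Hale defaults.
No further defaults.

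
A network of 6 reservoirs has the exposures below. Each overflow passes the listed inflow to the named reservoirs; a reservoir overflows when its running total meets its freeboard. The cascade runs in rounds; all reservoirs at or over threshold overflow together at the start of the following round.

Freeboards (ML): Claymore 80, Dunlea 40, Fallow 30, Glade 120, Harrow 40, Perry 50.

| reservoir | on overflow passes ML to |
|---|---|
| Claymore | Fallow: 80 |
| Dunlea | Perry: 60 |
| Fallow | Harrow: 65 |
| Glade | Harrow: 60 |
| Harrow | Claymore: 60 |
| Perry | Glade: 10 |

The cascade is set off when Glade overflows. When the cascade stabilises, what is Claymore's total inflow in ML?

60

Round 1 — Glade overflows (initial).
  Harrow: +60 → 60 ≥ 40
Round 2 — Harrow overflows.
  Claymore: +60 → 60 < 80
No further overflows.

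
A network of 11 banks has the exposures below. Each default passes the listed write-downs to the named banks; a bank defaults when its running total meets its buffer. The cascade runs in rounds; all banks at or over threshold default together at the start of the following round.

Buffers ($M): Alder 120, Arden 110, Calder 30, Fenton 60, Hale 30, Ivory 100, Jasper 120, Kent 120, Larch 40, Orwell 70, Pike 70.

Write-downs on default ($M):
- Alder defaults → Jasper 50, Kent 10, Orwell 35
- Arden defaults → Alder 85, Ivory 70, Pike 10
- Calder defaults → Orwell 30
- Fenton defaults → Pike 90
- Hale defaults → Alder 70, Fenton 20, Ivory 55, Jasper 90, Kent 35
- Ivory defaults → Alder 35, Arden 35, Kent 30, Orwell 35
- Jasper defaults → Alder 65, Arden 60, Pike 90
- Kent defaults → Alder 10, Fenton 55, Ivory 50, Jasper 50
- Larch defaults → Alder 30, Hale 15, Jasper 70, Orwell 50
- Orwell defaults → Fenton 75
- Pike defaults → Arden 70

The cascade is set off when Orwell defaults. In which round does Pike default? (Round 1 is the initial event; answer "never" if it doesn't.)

Round 1 — Orwell defaults (initial).
  Fenton: +75 → 75 ≥ 60
Round 2 — Fenton defaults.
  Pike: +90 → 90 ≥ 70
Round 3 — Pike defaults.
  Arden: +70 → 70 < 110
No further defaults.

3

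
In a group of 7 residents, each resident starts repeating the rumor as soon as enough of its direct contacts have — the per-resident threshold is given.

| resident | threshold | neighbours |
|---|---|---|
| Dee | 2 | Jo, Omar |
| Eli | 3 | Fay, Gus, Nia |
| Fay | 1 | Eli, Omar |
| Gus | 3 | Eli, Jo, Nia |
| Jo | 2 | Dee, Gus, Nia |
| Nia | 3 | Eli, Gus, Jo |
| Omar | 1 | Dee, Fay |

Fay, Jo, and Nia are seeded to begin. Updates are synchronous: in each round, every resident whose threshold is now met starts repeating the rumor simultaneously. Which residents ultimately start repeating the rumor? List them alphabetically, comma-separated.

Dee, Fay, Jo, Nia, Omar

Round 1 — Fay, Jo, Nia start repeating the rumor (initial).
Round 2 — checking thresholds:
  Dee: 1 of 2 neighbours < 2, not yet.
  Eli: 2 of 3 neighbours < 3, not yet.
  Gus: 2 of 3 neighbours < 3, not yet.
  Omar: 1 of 2 neighbours ≥ 1, starts repeating the rumor.
Round 3 — checking thresholds:
  Dee: 2 of 2 neighbours ≥ 2, starts repeating the rumor.
  Eli: 2 of 3 neighbours < 3, not yet.
  Gus: 2 of 3 neighbours < 3, not yet.
Round 4 — no new spreads; cascade stops.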